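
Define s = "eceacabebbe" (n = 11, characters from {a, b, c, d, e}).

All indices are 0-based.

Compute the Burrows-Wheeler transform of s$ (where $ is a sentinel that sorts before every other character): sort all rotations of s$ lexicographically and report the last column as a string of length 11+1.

eceebaaebcb$

rank  rotation      last
    0  $eceacabebbe  e
    1  abebbe$eceac  c
    2  acabebbe$ece  e
    3  bbe$eceacabe  e
    4  be$eceacabeb  b
    5  bebbe$eceaca  a
    6  cabebbe$ecea  a
    7  ceacabebbe$e  e
    8  e$eceacabebb  b
    9  eacabebbe$ec  c
   10  ebbe$eceacab  b
   11  eceacabebbe$  $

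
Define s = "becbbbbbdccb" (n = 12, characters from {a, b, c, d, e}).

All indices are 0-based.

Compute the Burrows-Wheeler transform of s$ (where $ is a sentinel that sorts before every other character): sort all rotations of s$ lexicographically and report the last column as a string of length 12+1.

bccbbbb$cedbb

rank  rotation       last
    0  $becbbbbbdccb  b
    1  b$becbbbbbdcc  c
    2  bbbbbdccb$bec  c
    3  bbbbdccb$becb  b
    4  bbbdccb$becbb  b
    5  bbdccb$becbbb  b
    6  bdccb$becbbbb  b
    7  becbbbbbdccb$  $
    8  cb$becbbbbbdc  c
    9  cbbbbbdccb$be  e
   10  ccb$becbbbbbd  d
   11  dccb$becbbbbb  b
   12  ecbbbbbdccb$b  b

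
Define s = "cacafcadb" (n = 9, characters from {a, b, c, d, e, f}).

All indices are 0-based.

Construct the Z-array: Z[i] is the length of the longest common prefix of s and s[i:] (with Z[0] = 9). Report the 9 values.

Z[0]=9
i=1: fresh scan; Z[1]=0
i=2: fresh scan; Z[2]=2 grow→box=[2,4)
i=3: min(r-i=1, Z[1]=0)=0; Z[3]=0
i=4: fresh scan; Z[4]=0
i=5: fresh scan; Z[5]=2 grow→box=[5,7)
i=6: min(r-i=1, Z[1]=0)=0; Z[6]=0
i=7: fresh scan; Z[7]=0
i=8: fresh scan; Z[8]=0

[9, 0, 2, 0, 0, 2, 0, 0, 0]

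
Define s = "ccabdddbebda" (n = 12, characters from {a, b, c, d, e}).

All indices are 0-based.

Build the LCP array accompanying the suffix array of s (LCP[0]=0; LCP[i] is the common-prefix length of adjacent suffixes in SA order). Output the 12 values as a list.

[0, 1, 0, 2, 1, 0, 1, 0, 1, 1, 2, 0]

rank | idx | suffix
   0 |  11 | a
   1 |   2 | abdddbebda
   2 |   9 | bda
   3 |   3 | bdddbebda
   4 |   7 | bebda
   5 |   1 | cabdddbebda
   6 |   0 | ccabdddbebda
   7 |  10 | da
   8 |   6 | dbebda
   9 |   5 | ddbebda
  10 |   4 | dddbebda
  11 |   8 | ebda

SA = [11, 2, 9, 3, 7, 1, 0, 10, 6, 5, 4, 8]
[i] adj suffixes → lcp
  [1] 11/2 → 1 ('a')
  [2] 2/9 → 0 ('')
  [3] 9/3 → 2 ('bd')
  [4] 3/7 → 1 ('b')
  [5] 7/1 → 0 ('')
  [6] 1/0 → 1 ('c')
  [7] 0/10 → 0 ('')
  [8] 10/6 → 1 ('d')
  [9] 6/5 → 1 ('d')
  [10] 5/4 → 2 ('dd')
  [11] 4/8 → 0 ('')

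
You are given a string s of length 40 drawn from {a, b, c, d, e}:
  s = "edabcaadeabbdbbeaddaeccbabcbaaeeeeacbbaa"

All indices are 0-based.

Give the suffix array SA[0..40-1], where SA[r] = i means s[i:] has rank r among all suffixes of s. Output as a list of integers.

[39, 38, 5, 28, 9, 2, 24, 34, 16, 6, 19, 29, 37, 27, 23, 36, 10, 13, 3, 25, 11, 14, 4, 26, 22, 35, 21, 1, 18, 12, 17, 7, 8, 33, 15, 20, 0, 32, 31, 30]

sorted suffixes:
  #0 SA[0]=39  'a'
  #1 SA[1]=38  'aa'
  #2 SA[2]=5  'aadeabbdbbeaddaeccbabcbaaeeeeacbbaa'
  #3 SA[3]=28  'aaeeeeacbbaa'
  #4 SA[4]=9  'abbdbbeaddaeccbabcbaaeeeeacbbaa'
  #5 SA[5]=2  'abcaadeabbdbbeaddaeccbabcbaaeeeeacbbaa'
  #6 SA[6]=24  'abcbaaeeeeacbbaa'
  #7 SA[7]=34  'acbbaa'
  #8 SA[8]=16  'addaeccbabcbaaeeeeacbbaa'
  #9 SA[9]=6  'adeabbdbbeaddaeccbabcbaaeeeeacbbaa'
  #10 SA[10]=19  'aeccbabcbaaeeeeacbbaa'
  #11 SA[11]=29  'aeeeeacbbaa'
  #12 SA[12]=37  'baa'
  #13 SA[13]=27  'baaeeeeacbbaa'
  #14 SA[14]=23  'babcbaaeeeeacbbaa'
  #15 SA[15]=36  'bbaa'
  #16 SA[16]=10  'bbdbbeaddaeccbabcbaaeeeeacbbaa'
  #17 SA[17]=13  'bbeaddaeccbabcbaaeeeeacbbaa'
  #18 SA[18]=3  'bcaadeabbdbbeaddaeccbabcbaaeeeeacbbaa'
  #19 SA[19]=25  'bcbaaeeeeacbbaa'
  #20 SA[20]=11  'bdbbeaddaeccbabcbaaeeeeacbbaa'
  #21 SA[21]=14  'beaddaeccbabcbaaeeeeacbbaa'
  #22 SA[22]=4  'caadeabbdbbeaddaeccbabcbaaeeeeacbbaa'
  #23 SA[23]=26  'cbaaeeeeacbbaa'
  #24 SA[24]=22  'cbabcbaaeeeeacbbaa'
  #25 SA[25]=35  'cbbaa'
  #26 SA[26]=21  'ccbabcbaaeeeeacbbaa'
  #27 SA[27]=1  'dabcaadeabbdbbeaddaeccbabcbaaeeeeacbbaa'
  #28 SA[28]=18  'daeccbabcbaaeeeeacbbaa'
  #29 SA[29]=12  'dbbeaddaeccbabcbaaeeeeacbbaa'
  #30 SA[30]=17  'ddaeccbabcbaaeeeeacbbaa'
  #31 SA[31]=7  'deabbdbbeaddaeccbabcbaaeeeeacbbaa'
  #32 SA[32]=8  'eabbdbbeaddaeccbabcbaaeeeeacbbaa'
  #33 SA[33]=33  'eacbbaa'
  #34 SA[34]=15  'eaddaeccbabcbaaeeeeacbbaa'
  #35 SA[35]=20  'eccbabcbaaeeeeacbbaa'
  #36 SA[36]=0  'edabcaadeabbdbbeaddaeccbabcbaaeeeeacbbaa'
  #37 SA[37]=32  'eeacbbaa'
  #38 SA[38]=31  'eeeacbbaa'
  #39 SA[39]=30  'eeeeacbbaa'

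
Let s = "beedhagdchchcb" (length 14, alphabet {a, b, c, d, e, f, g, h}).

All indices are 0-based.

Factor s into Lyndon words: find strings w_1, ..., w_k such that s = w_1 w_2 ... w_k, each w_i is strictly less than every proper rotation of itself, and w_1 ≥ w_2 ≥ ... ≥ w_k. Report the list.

["beedh", "agdchchcb"]

emit factor 1: 'beedh' (i=0, period=5)
emit factor 2: 'agdchchcb' (i=5, period=9)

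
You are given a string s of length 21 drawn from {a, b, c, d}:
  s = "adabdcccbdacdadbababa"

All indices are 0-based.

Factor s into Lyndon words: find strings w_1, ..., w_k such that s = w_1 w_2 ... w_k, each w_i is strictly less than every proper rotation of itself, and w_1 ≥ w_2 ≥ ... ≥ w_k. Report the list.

["ad", "abdcccbdacdadb", "ab", "ab", "a"]

emit factor 1: 'ad' (i=0, period=2)
emit factor 2: 'abdcccbdacdadb' (i=2, period=14)
emit factor 3: 'ab' (i=16, period=2)
emit factor 4: 'ab' (i=18, period=2)
emit factor 5: 'a' (i=20, period=1)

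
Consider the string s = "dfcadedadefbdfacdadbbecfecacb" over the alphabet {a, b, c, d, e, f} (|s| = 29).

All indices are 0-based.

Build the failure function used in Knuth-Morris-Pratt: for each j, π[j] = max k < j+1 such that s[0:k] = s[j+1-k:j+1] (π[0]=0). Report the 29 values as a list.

[0, 0, 0, 0, 1, 0, 1, 0, 1, 0, 0, 0, 1, 2, 0, 0, 1, 0, 1, 0, 0, 0, 0, 0, 0, 0, 0, 0, 0]

π[0] = 0
j=1 s[j]='f': π[1]=0 (border '')
j=2 s[j]='c': π[2]=0 (border '')
j=3 s[j]='a': π[3]=0 (border '')
j=4 s[j]='d': π[4]=1 (border 'd')
j=5 s[j]='e': k: 1→0; π[5]=0 (border '')
j=6 s[j]='d': π[6]=1 (border 'd')
j=7 s[j]='a': k: 1→0; π[7]=0 (border '')
j=8 s[j]='d': π[8]=1 (border 'd')
j=9 s[j]='e': k: 1→0; π[9]=0 (border '')
j=10 s[j]='f': π[10]=0 (border '')
j=11 s[j]='b': π[11]=0 (border '')
j=12 s[j]='d': π[12]=1 (border 'd')
j=13 s[j]='f': π[13]=2 (border 'df')
j=14 s[j]='a': k: 2→0; π[14]=0 (border '')
j=15 s[j]='c': π[15]=0 (border '')
j=16 s[j]='d': π[16]=1 (border 'd')
j=17 s[j]='a': k: 1→0; π[17]=0 (border '')
j=18 s[j]='d': π[18]=1 (border 'd')
j=19 s[j]='b': k: 1→0; π[19]=0 (border '')
j=20 s[j]='b': π[20]=0 (border '')
j=21 s[j]='e': π[21]=0 (border '')
j=22 s[j]='c': π[22]=0 (border '')
j=23 s[j]='f': π[23]=0 (border '')
j=24 s[j]='e': π[24]=0 (border '')
j=25 s[j]='c': π[25]=0 (border '')
j=26 s[j]='a': π[26]=0 (border '')
j=27 s[j]='c': π[27]=0 (border '')
j=28 s[j]='b': π[28]=0 (border '')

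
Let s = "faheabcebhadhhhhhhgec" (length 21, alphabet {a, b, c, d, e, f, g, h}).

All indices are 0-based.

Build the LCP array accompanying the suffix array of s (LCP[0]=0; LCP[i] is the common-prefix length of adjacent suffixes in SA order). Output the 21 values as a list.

rank | idx | suffix
   0 |   4 | abcebhadhhhhhhgec
   1 |  10 | adhhhhhhgec
   2 |   1 | aheabcebhadhhhhhhgec
   3 |   5 | bcebhadhhhhhhgec
   4 |   8 | bhadhhhhhhgec
   5 |  20 | c
   6 |   6 | cebhadhhhhhhgec
   7 |  11 | dhhhhhhgec
   8 |   3 | eabcebhadhhhhhhgec
   9 |   7 | ebhadhhhhhhgec
  10 |  19 | ec
  11 |   0 | faheabcebhadhhhhhhgec
  12 |  18 | gec
  13 |   9 | hadhhhhhhgec
  14 |   2 | heabcebhadhhhhhhgec
  15 |  17 | hgec
  16 |  16 | hhgec
  17 |  15 | hhhgec
  18 |  14 | hhhhgec
  19 |  13 | hhhhhgec
  20 |  12 | hhhhhhgec

SA = [4, 10, 1, 5, 8, 20, 6, 11, 3, 7, 19, 0, 18, 9, 2, 17, 16, 15, 14, 13, 12]
rank  pair      lcp
   1  s[4:],s[10:]  1  'a'
   2  s[10:],s[1:]  1  'a'
   3  s[1:],s[5:]  0  ''
   4  s[5:],s[8:]  1  'b'
   5  s[8:],s[20:]  0  ''
   6  s[20:],s[6:]  1  'c'
   7  s[6:],s[11:]  0  ''
   8  s[11:],s[3:]  0  ''
   9  s[3:],s[7:]  1  'e'
  10  s[7:],s[19:]  1  'e'
  11  s[19:],s[0:]  0  ''
  12  s[0:],s[18:]  0  ''
  13  s[18:],s[9:]  0  ''
  14  s[9:],s[2:]  1  'h'
  15  s[2:],s[17:]  1  'h'
  16  s[17:],s[16:]  1  'h'
  17  s[16:],s[15:]  2  'hh'
  18  s[15:],s[14:]  3  'hhh'
  19  s[14:],s[13:]  4  'hhhh'
  20  s[13:],s[12:]  5  'hhhhh'

[0, 1, 1, 0, 1, 0, 1, 0, 0, 1, 1, 0, 0, 0, 1, 1, 1, 2, 3, 4, 5]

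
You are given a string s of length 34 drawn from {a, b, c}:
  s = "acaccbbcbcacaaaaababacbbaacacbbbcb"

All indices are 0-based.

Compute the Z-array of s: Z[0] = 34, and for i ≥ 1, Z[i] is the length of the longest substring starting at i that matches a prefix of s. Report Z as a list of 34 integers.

Z[0]=34
i=1: fresh scan; Z[1]=0
i=2: fresh scan; Z[2]=2 grow→box=[2,4)
i=3: min(r-i=1, Z[1]=0)=0; Z[3]=0
i=4: fresh scan; Z[4]=0
i=5: fresh scan; Z[5]=0
i=6: fresh scan; Z[6]=0
i=7: fresh scan; Z[7]=0
i=8: fresh scan; Z[8]=0
i=9: fresh scan; Z[9]=0
i=10: fresh scan; Z[10]=3 grow→box=[10,13)
i=11: min(r-i=2, Z[1]=0)=0; Z[11]=0
i=12: min(r-i=1, Z[2]=2)=1; Z[12]=1
i=13: fresh scan; Z[13]=1 grow→box=[13,14)
i=14: fresh scan; Z[14]=1 grow→box=[14,15)
i=15: fresh scan; Z[15]=1 grow→box=[15,16)
i=16: fresh scan; Z[16]=1 grow→box=[16,17)
i=17: fresh scan; Z[17]=0
i=18: fresh scan; Z[18]=1 grow→box=[18,19)
i=19: fresh scan; Z[19]=0
i=20: fresh scan; Z[20]=2 grow→box=[20,22)
i=21: min(r-i=1, Z[1]=0)=0; Z[21]=0
i=22: fresh scan; Z[22]=0
i=23: fresh scan; Z[23]=0
i=24: fresh scan; Z[24]=1 grow→box=[24,25)
i=25: fresh scan; Z[25]=4 grow→box=[25,29)
i=26: min(r-i=3, Z[1]=0)=0; Z[26]=0
i=27: min(r-i=2, Z[2]=2)=2; Z[27]=2
i=28: min(r-i=1, Z[3]=0)=0; Z[28]=0
i=29: fresh scan; Z[29]=0
i=30: fresh scan; Z[30]=0
i=31: fresh scan; Z[31]=0
i=32: fresh scan; Z[32]=0
i=33: fresh scan; Z[33]=0

[34, 0, 2, 0, 0, 0, 0, 0, 0, 0, 3, 0, 1, 1, 1, 1, 1, 0, 1, 0, 2, 0, 0, 0, 1, 4, 0, 2, 0, 0, 0, 0, 0, 0]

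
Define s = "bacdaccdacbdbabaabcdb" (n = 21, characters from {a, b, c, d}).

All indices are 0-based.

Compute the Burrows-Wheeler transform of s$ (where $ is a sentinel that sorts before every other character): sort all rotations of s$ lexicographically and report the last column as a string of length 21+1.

bbbaddbdad$acaacabcccb

rank  rotation                last
    0  $bacdaccdacbdbabaabcdb  b
    1  aabcdb$bacdaccdacbdbab  b
    2  abaabcdb$bacdaccdacbdb  b
    3  abcdb$bacdaccdacbdbaba  a
    4  acbdbabaabcdb$bacdaccd  d
    5  accdacbdbabaabcdb$bacd  d
    6  acdaccdacbdbabaabcdb$b  b
    7  b$bacdaccdacbdbabaabcd  d
    8  baabcdb$bacdaccdacbdba  a
    9  babaabcdb$bacdaccdacbd  d
   10  bacdaccdacbdbabaabcdb$  $
   11  bcdb$bacdaccdacbdbabaa  a
   12  bdbabaabcdb$bacdaccdac  c
   13  cbdbabaabcdb$bacdaccda  a
   14  ccdacbdbabaabcdb$bacda  a
   15  cdacbdbabaabcdb$bacdac  c
   16  cdaccdacbdbabaabcdb$ba  a
   17  cdb$bacdaccdacbdbabaab  b
   18  dacbdbabaabcdb$bacdacc  c
   19  daccdacbdbabaabcdb$bac  c
   20  db$bacdaccdacbdbabaabc  c
   21  dbabaabcdb$bacdaccdacb  b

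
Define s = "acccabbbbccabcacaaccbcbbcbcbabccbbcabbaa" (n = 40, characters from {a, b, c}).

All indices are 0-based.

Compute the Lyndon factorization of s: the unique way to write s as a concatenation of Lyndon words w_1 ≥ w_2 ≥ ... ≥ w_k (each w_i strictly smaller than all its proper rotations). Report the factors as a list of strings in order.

["accc", "abbbbccabcac", "aaccbcbbcbcbabccbbcabb", "a", "a"]

emit factor 1: 'accc' (i=0, period=4)
emit factor 2: 'abbbbccabcac' (i=4, period=12)
emit factor 3: 'aaccbcbbcbcbabccbbcabb' (i=16, period=22)
emit factor 4: 'a' (i=38, period=1)
emit factor 5: 'a' (i=39, period=1)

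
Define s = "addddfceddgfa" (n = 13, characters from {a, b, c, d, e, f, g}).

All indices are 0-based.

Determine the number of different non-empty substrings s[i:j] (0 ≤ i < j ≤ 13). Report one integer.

80

sorted suffixes:
  #0 SA[0]=12  'a'
  #1 SA[1]=0  'addddfceddgfa'
  #2 SA[2]=6  'ceddgfa'
  #3 SA[3]=1  'ddddfceddgfa'
  #4 SA[4]=2  'dddfceddgfa'
  #5 SA[5]=3  'ddfceddgfa'
  #6 SA[6]=8  'ddgfa'
  #7 SA[7]=4  'dfceddgfa'
  #8 SA[8]=9  'dgfa'
  #9 SA[9]=7  'eddgfa'
  #10 SA[10]=11  'fa'
  #11 SA[11]=5  'fceddgfa'
  #12 SA[12]=10  'gfa'

SA = [12, 0, 6, 1, 2, 3, 8, 4, 9, 7, 11, 5, 10]
[i] adj suffixes → lcp
  [1] 12/0 → 1 ('a')
  [2] 0/6 → 0 ('')
  [3] 6/1 → 0 ('')
  [4] 1/2 → 3 ('ddd')
  [5] 2/3 → 2 ('dd')
  [6] 3/8 → 2 ('dd')
  [7] 8/4 → 1 ('d')
  [8] 4/9 → 1 ('d')
  [9] 9/7 → 0 ('')
  [10] 7/11 → 0 ('')
  [11] 11/5 → 1 ('f')
  [12] 5/10 → 0 ('')

n(n+1)/2 = 13·14/2 = 91
Σ LCP = 0 + 1 + 0 + 0 + 3 + 2 + 2 + 1 + 1 + 0 + 0 + 1 + 0 = 11
distinct = 91 − 11 = 80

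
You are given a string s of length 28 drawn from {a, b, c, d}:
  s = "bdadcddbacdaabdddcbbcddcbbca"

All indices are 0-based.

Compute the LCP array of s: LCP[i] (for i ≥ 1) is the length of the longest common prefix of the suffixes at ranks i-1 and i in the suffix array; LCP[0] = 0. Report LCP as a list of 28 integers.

sorted suffixes:
  #0 SA[0]=27  'a'
  #1 SA[1]=11  'aabdddcbbcddcbbca'
  #2 SA[2]=12  'abdddcbbcddcbbca'
  #3 SA[3]=8  'acdaabdddcbbcddcbbca'
  #4 SA[4]=2  'adcddbacdaabdddcbbcddcbbca'
  #5 SA[5]=7  'bacdaabdddcbbcddcbbca'
  #6 SA[6]=24  'bbca'
  #7 SA[7]=18  'bbcddcbbca'
  #8 SA[8]=25  'bca'
  #9 SA[9]=19  'bcddcbbca'
  #10 SA[10]=0  'bdadcddbacdaabdddcbbcddcbbca'
  #11 SA[11]=13  'bdddcbbcddcbbca'
  #12 SA[12]=26  'ca'
  #13 SA[13]=23  'cbbca'
  #14 SA[14]=17  'cbbcddcbbca'
  #15 SA[15]=9  'cdaabdddcbbcddcbbca'
  #16 SA[16]=4  'cddbacdaabdddcbbcddcbbca'
  #17 SA[17]=20  'cddcbbca'
  #18 SA[18]=10  'daabdddcbbcddcbbca'
  #19 SA[19]=1  'dadcddbacdaabdddcbbcddcbbca'
  #20 SA[20]=6  'dbacdaabdddcbbcddcbbca'
  #21 SA[21]=22  'dcbbca'
  #22 SA[22]=16  'dcbbcddcbbca'
  #23 SA[23]=3  'dcddbacdaabdddcbbcddcbbca'
  #24 SA[24]=5  'ddbacdaabdddcbbcddcbbca'
  #25 SA[25]=21  'ddcbbca'
  #26 SA[26]=15  'ddcbbcddcbbca'
  #27 SA[27]=14  'dddcbbcddcbbca'

SA = [27, 11, 12, 8, 2, 7, 24, 18, 25, 19, 0, 13, 26, 23, 17, 9, 4, 20, 10, 1, 6, 22, 16, 3, 5, 21, 15, 14]
[i] adj suffixes → lcp
  [1] 27/11 → 1 ('a')
  [2] 11/12 → 1 ('a')
  [3] 12/8 → 1 ('a')
  [4] 8/2 → 1 ('a')
  [5] 2/7 → 0 ('')
  [6] 7/24 → 1 ('b')
  [7] 24/18 → 3 ('bbc')
  [8] 18/25 → 1 ('b')
  [9] 25/19 → 2 ('bc')
  [10] 19/0 → 1 ('b')
  [11] 0/13 → 2 ('bd')
  [12] 13/26 → 0 ('')
  [13] 26/23 → 1 ('c')
  [14] 23/17 → 4 ('cbbc')
  [15] 17/9 → 1 ('c')
  [16] 9/4 → 2 ('cd')
  [17] 4/20 → 3 ('cdd')
  [18] 20/10 → 0 ('')
  [19] 10/1 → 2 ('da')
  [20] 1/6 → 1 ('d')
  [21] 6/22 → 1 ('d')
  [22] 22/16 → 5 ('dcbbc')
  [23] 16/3 → 2 ('dc')
  [24] 3/5 → 1 ('d')
  [25] 5/21 → 2 ('dd')
  [26] 21/15 → 6 ('ddcbbc')
  [27] 15/14 → 2 ('dd')

[0, 1, 1, 1, 1, 0, 1, 3, 1, 2, 1, 2, 0, 1, 4, 1, 2, 3, 0, 2, 1, 1, 5, 2, 1, 2, 6, 2]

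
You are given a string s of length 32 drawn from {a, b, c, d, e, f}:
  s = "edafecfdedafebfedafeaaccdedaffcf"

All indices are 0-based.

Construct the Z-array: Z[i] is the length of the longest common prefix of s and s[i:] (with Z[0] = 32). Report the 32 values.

[32, 0, 0, 0, 1, 0, 0, 0, 5, 0, 0, 0, 1, 0, 0, 5, 0, 0, 0, 1, 0, 0, 0, 0, 0, 4, 0, 0, 0, 0, 0, 0]

Z[0]=32
i=1: fresh scan; Z[1]=0
i=2: fresh scan; Z[2]=0
i=3: fresh scan; Z[3]=0
i=4: fresh scan; Z[4]=1 scan→box=[4,5)
i=5: fresh scan; Z[5]=0
i=6: fresh scan; Z[6]=0
i=7: fresh scan; Z[7]=0
i=8: fresh scan; Z[8]=5 scan→box=[8,13)
i=9: min(r-i=4, Z[1]=0)=0; Z[9]=0
i=10: min(r-i=3, Z[2]=0)=0; Z[10]=0
i=11: min(r-i=2, Z[3]=0)=0; Z[11]=0
i=12: min(r-i=1, Z[4]=1)=1; Z[12]=1
i=13: fresh scan; Z[13]=0
i=14: fresh scan; Z[14]=0
i=15: fresh scan; Z[15]=5 scan→box=[15,20)
i=16: min(r-i=4, Z[1]=0)=0; Z[16]=0
i=17: min(r-i=3, Z[2]=0)=0; Z[17]=0
i=18: min(r-i=2, Z[3]=0)=0; Z[18]=0
i=19: min(r-i=1, Z[4]=1)=1; Z[19]=1
i=20: fresh scan; Z[20]=0
i=21: fresh scan; Z[21]=0
i=22: fresh scan; Z[22]=0
i=23: fresh scan; Z[23]=0
i=24: fresh scan; Z[24]=0
i=25: fresh scan; Z[25]=4 scan→box=[25,29)
i=26: min(r-i=3, Z[1]=0)=0; Z[26]=0
i=27: min(r-i=2, Z[2]=0)=0; Z[27]=0
i=28: min(r-i=1, Z[3]=0)=0; Z[28]=0
i=29: fresh scan; Z[29]=0
i=30: fresh scan; Z[30]=0
i=31: fresh scan; Z[31]=0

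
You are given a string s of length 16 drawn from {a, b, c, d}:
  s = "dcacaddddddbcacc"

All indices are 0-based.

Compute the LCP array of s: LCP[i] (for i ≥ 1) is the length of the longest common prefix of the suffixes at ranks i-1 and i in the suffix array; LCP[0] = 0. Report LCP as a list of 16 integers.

[0, 2, 1, 0, 0, 1, 3, 2, 1, 0, 1, 1, 2, 3, 4, 5]

rank→(start, suffix):
  0 → (2, 'acaddddddbcacc')
  1 → (13, 'acc')
  2 → (4, 'addddddbcacc')
  3 → (11, 'bcacc')
  4 → (15, 'c')
  5 → (1, 'cacaddddddbcacc')
  6 → (12, 'cacc')
  7 → (3, 'caddddddbcacc')
  8 → (14, 'cc')
  9 → (10, 'dbcacc')
  10 → (0, 'dcacaddddddbcacc')
  11 → (9, 'ddbcacc')
  12 → (8, 'dddbcacc')
  13 → (7, 'ddddbcacc')
  14 → (6, 'dddddbcacc')
  15 → (5, 'ddddddbcacc')

SA = [2, 13, 4, 11, 15, 1, 12, 3, 14, 10, 0, 9, 8, 7, 6, 5]
[i] adj suffixes → lcp
  [1] 2/13 → 2 ('ac')
  [2] 13/4 → 1 ('a')
  [3] 4/11 → 0 ('')
  [4] 11/15 → 0 ('')
  [5] 15/1 → 1 ('c')
  [6] 1/12 → 3 ('cac')
  [7] 12/3 → 2 ('ca')
  [8] 3/14 → 1 ('c')
  [9] 14/10 → 0 ('')
  [10] 10/0 → 1 ('d')
  [11] 0/9 → 1 ('d')
  [12] 9/8 → 2 ('dd')
  [13] 8/7 → 3 ('ddd')
  [14] 7/6 → 4 ('dddd')
  [15] 6/5 → 5 ('ddddd')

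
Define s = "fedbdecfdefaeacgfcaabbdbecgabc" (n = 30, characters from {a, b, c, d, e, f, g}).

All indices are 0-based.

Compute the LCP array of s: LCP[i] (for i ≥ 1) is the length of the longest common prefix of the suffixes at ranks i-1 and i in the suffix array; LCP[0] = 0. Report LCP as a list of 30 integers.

[0, 1, 2, 1, 1, 0, 1, 1, 2, 1, 0, 1, 1, 1, 2, 0, 2, 1, 2, 0, 1, 2, 1, 1, 0, 1, 1, 1, 0, 1]

sorted suffixes:
  #0 SA[0]=18  'aabbdbecgabc'
  #1 SA[1]=19  'abbdbecgabc'
  #2 SA[2]=27  'abc'
  #3 SA[3]=13  'acgfcaabbdbecgabc'
  #4 SA[4]=11  'aeacgfcaabbdbecgabc'
  #5 SA[5]=20  'bbdbecgabc'
  #6 SA[6]=28  'bc'
  #7 SA[7]=21  'bdbecgabc'
  #8 SA[8]=3  'bdecfdefaeacgfcaabbdbecgabc'
  #9 SA[9]=23  'becgabc'
  #10 SA[10]=29  'c'
  #11 SA[11]=17  'caabbdbecgabc'
  #12 SA[12]=6  'cfdefaeacgfcaabbdbecgabc'
  #13 SA[13]=25  'cgabc'
  #14 SA[14]=14  'cgfcaabbdbecgabc'
  #15 SA[15]=2  'dbdecfdefaeacgfcaabbdbecgabc'
  #16 SA[16]=22  'dbecgabc'
  #17 SA[17]=4  'decfdefaeacgfcaabbdbecgabc'
  #18 SA[18]=8  'defaeacgfcaabbdbecgabc'
  #19 SA[19]=12  'eacgfcaabbdbecgabc'
  #20 SA[20]=5  'ecfdefaeacgfcaabbdbecgabc'
  #21 SA[21]=24  'ecgabc'
  #22 SA[22]=1  'edbdecfdefaeacgfcaabbdbecgabc'
  #23 SA[23]=9  'efaeacgfcaabbdbecgabc'
  #24 SA[24]=10  'faeacgfcaabbdbecgabc'
  #25 SA[25]=16  'fcaabbdbecgabc'
  #26 SA[26]=7  'fdefaeacgfcaabbdbecgabc'
  #27 SA[27]=0  'fedbdecfdefaeacgfcaabbdbecgabc'
  #28 SA[28]=26  'gabc'
  #29 SA[29]=15  'gfcaabbdbecgabc'

SA = [18, 19, 27, 13, 11, 20, 28, 21, 3, 23, 29, 17, 6, 25, 14, 2, 22, 4, 8, 12, 5, 24, 1, 9, 10, 16, 7, 0, 26, 15]
i: (SA[i-1],SA[i]) lcp shared
  1: (18,19) 1 'a'
  2: (19,27) 2 'ab'
  3: (27,13) 1 'a'
  4: (13,11) 1 'a'
  5: (11,20) 0 ''
  6: (20,28) 1 'b'
  7: (28,21) 1 'b'
  8: (21,3) 2 'bd'
  9: (3,23) 1 'b'
  10: (23,29) 0 ''
  11: (29,17) 1 'c'
  12: (17,6) 1 'c'
  13: (6,25) 1 'c'
  14: (25,14) 2 'cg'
  15: (14,2) 0 ''
  16: (2,22) 2 'db'
  17: (22,4) 1 'd'
  18: (4,8) 2 'de'
  19: (8,12) 0 ''
  20: (12,5) 1 'e'
  21: (5,24) 2 'ec'
  22: (24,1) 1 'e'
  23: (1,9) 1 'e'
  24: (9,10) 0 ''
  25: (10,16) 1 'f'
  26: (16,7) 1 'f'
  27: (7,0) 1 'f'
  28: (0,26) 0 ''
  29: (26,15) 1 'g'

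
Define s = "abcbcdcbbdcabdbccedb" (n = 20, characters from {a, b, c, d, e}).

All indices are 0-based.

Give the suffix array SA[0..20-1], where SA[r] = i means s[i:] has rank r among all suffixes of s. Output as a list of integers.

[0, 11, 19, 7, 1, 14, 3, 12, 8, 10, 6, 2, 15, 4, 16, 18, 13, 9, 5, 17]

sorted suffixes:
  #0 SA[0]=0  'abcbcdcbbdcabdbccedb'
  #1 SA[1]=11  'abdbccedb'
  #2 SA[2]=19  'b'
  #3 SA[3]=7  'bbdcabdbccedb'
  #4 SA[4]=1  'bcbcdcbbdcabdbccedb'
  #5 SA[5]=14  'bccedb'
  #6 SA[6]=3  'bcdcbbdcabdbccedb'
  #7 SA[7]=12  'bdbccedb'
  #8 SA[8]=8  'bdcabdbccedb'
  #9 SA[9]=10  'cabdbccedb'
  #10 SA[10]=6  'cbbdcabdbccedb'
  #11 SA[11]=2  'cbcdcbbdcabdbccedb'
  #12 SA[12]=15  'ccedb'
  #13 SA[13]=4  'cdcbbdcabdbccedb'
  #14 SA[14]=16  'cedb'
  #15 SA[15]=18  'db'
  #16 SA[16]=13  'dbccedb'
  #17 SA[17]=9  'dcabdbccedb'
  #18 SA[18]=5  'dcbbdcabdbccedb'
  #19 SA[19]=17  'edb'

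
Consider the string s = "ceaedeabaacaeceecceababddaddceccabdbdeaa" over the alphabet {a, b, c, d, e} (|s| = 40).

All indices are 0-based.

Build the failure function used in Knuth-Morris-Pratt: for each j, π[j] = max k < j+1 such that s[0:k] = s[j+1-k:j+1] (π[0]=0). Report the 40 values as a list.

[0, 0, 0, 0, 0, 0, 0, 0, 0, 0, 1, 0, 0, 1, 2, 0, 1, 1, 2, 3, 0, 0, 0, 0, 0, 0, 0, 0, 1, 2, 1, 1, 0, 0, 0, 0, 0, 0, 0, 0]

π[0] = 0
j=1 s[j]='e': π[1]=0 (border '')
j=2 s[j]='a': π[2]=0 (border '')
j=3 s[j]='e': π[3]=0 (border '')
j=4 s[j]='d': π[4]=0 (border '')
j=5 s[j]='e': π[5]=0 (border '')
j=6 s[j]='a': π[6]=0 (border '')
j=7 s[j]='b': π[7]=0 (border '')
j=8 s[j]='a': π[8]=0 (border '')
j=9 s[j]='a': π[9]=0 (border '')
j=10 s[j]='c': π[10]=1 (border 'c')
j=11 s[j]='a': k: 1→0; π[11]=0 (border '')
j=12 s[j]='e': π[12]=0 (border '')
j=13 s[j]='c': π[13]=1 (border 'c')
j=14 s[j]='e': π[14]=2 (border 'ce')
j=15 s[j]='e': k: 2→0; π[15]=0 (border '')
j=16 s[j]='c': π[16]=1 (border 'c')
j=17 s[j]='c': k: 1→0; π[17]=1 (border 'c')
j=18 s[j]='e': π[18]=2 (border 'ce')
j=19 s[j]='a': π[19]=3 (border 'cea')
j=20 s[j]='b': k: 3→0; π[20]=0 (border '')
j=21 s[j]='a': π[21]=0 (border '')
j=22 s[j]='b': π[22]=0 (border '')
j=23 s[j]='d': π[23]=0 (border '')
j=24 s[j]='d': π[24]=0 (border '')
j=25 s[j]='a': π[25]=0 (border '')
j=26 s[j]='d': π[26]=0 (border '')
j=27 s[j]='d': π[27]=0 (border '')
j=28 s[j]='c': π[28]=1 (border 'c')
j=29 s[j]='e': π[29]=2 (border 'ce')
j=30 s[j]='c': k: 2→0; π[30]=1 (border 'c')
j=31 s[j]='c': k: 1→0; π[31]=1 (border 'c')
j=32 s[j]='a': k: 1→0; π[32]=0 (border '')
j=33 s[j]='b': π[33]=0 (border '')
j=34 s[j]='d': π[34]=0 (border '')
j=35 s[j]='b': π[35]=0 (border '')
j=36 s[j]='d': π[36]=0 (border '')
j=37 s[j]='e': π[37]=0 (border '')
j=38 s[j]='a': π[38]=0 (border '')
j=39 s[j]='a': π[39]=0 (border '')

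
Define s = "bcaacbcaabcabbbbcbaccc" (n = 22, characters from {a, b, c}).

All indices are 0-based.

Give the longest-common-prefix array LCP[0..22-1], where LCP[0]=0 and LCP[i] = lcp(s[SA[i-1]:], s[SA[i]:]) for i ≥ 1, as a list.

rank→(start, suffix):
  0 → (7, 'aabcabbbbcbaccc')
  1 → (2, 'aacbcaabcabbbbcbaccc')
  2 → (11, 'abbbbcbaccc')
  3 → (8, 'abcabbbbcbaccc')
  4 → (3, 'acbcaabcabbbbcbaccc')
  5 → (18, 'accc')
  6 → (17, 'baccc')
  7 → (12, 'bbbbcbaccc')
  8 → (13, 'bbbcbaccc')
  9 → (14, 'bbcbaccc')
  10 → (5, 'bcaabcabbbbcbaccc')
  11 → (0, 'bcaacbcaabcabbbbcbaccc')
  12 → (9, 'bcabbbbcbaccc')
  13 → (15, 'bcbaccc')
  14 → (21, 'c')
  15 → (6, 'caabcabbbbcbaccc')
  16 → (1, 'caacbcaabcabbbbcbaccc')
  17 → (10, 'cabbbbcbaccc')
  18 → (16, 'cbaccc')
  19 → (4, 'cbcaabcabbbbcbaccc')
  20 → (20, 'cc')
  21 → (19, 'ccc')

SA = [7, 2, 11, 8, 3, 18, 17, 12, 13, 14, 5, 0, 9, 15, 21, 6, 1, 10, 16, 4, 20, 19]
i: (SA[i-1],SA[i]) lcp shared
  1: (7,2) 2 'aa'
  2: (2,11) 1 'a'
  3: (11,8) 2 'ab'
  4: (8,3) 1 'a'
  5: (3,18) 2 'ac'
  6: (18,17) 0 ''
  7: (17,12) 1 'b'
  8: (12,13) 3 'bbb'
  9: (13,14) 2 'bb'
  10: (14,5) 1 'b'
  11: (5,0) 4 'bcaa'
  12: (0,9) 3 'bca'
  13: (9,15) 2 'bc'
  14: (15,21) 0 ''
  15: (21,6) 1 'c'
  16: (6,1) 3 'caa'
  17: (1,10) 2 'ca'
  18: (10,16) 1 'c'
  19: (16,4) 2 'cb'
  20: (4,20) 1 'c'
  21: (20,19) 2 'cc'

[0, 2, 1, 2, 1, 2, 0, 1, 3, 2, 1, 4, 3, 2, 0, 1, 3, 2, 1, 2, 1, 2]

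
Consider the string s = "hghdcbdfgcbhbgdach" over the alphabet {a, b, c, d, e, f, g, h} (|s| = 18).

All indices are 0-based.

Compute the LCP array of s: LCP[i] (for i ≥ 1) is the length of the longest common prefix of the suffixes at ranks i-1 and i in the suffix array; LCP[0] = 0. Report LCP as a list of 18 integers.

[0, 0, 1, 1, 0, 2, 1, 0, 1, 1, 0, 0, 1, 1, 0, 1, 1, 1]

rank→(start, suffix):
  0 → (15, 'ach')
  1 → (5, 'bdfgcbhbgdach')
  2 → (12, 'bgdach')
  3 → (10, 'bhbgdach')
  4 → (4, 'cbdfgcbhbgdach')
  5 → (9, 'cbhbgdach')
  6 → (16, 'ch')
  7 → (14, 'dach')
  8 → (3, 'dcbdfgcbhbgdach')
  9 → (6, 'dfgcbhbgdach')
  10 → (7, 'fgcbhbgdach')
  11 → (8, 'gcbhbgdach')
  12 → (13, 'gdach')
  13 → (1, 'ghdcbdfgcbhbgdach')
  14 → (17, 'h')
  15 → (11, 'hbgdach')
  16 → (2, 'hdcbdfgcbhbgdach')
  17 → (0, 'hghdcbdfgcbhbgdach')

SA = [15, 5, 12, 10, 4, 9, 16, 14, 3, 6, 7, 8, 13, 1, 17, 11, 2, 0]
[i] adj suffixes → lcp
  [1] 15/5 → 0 ('')
  [2] 5/12 → 1 ('b')
  [3] 12/10 → 1 ('b')
  [4] 10/4 → 0 ('')
  [5] 4/9 → 2 ('cb')
  [6] 9/16 → 1 ('c')
  [7] 16/14 → 0 ('')
  [8] 14/3 → 1 ('d')
  [9] 3/6 → 1 ('d')
  [10] 6/7 → 0 ('')
  [11] 7/8 → 0 ('')
  [12] 8/13 → 1 ('g')
  [13] 13/1 → 1 ('g')
  [14] 1/17 → 0 ('')
  [15] 17/11 → 1 ('h')
  [16] 11/2 → 1 ('h')
  [17] 2/0 → 1 ('h')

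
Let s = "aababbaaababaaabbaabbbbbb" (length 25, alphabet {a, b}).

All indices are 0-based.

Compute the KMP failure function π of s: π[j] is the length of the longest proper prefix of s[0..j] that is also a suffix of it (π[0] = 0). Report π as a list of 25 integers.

π[0] = 0
j=1 s[j]='a': π[1]=1 (border 'a')
j=2 s[j]='b': k: 1→0; π[2]=0 (border '')
j=3 s[j]='a': π[3]=1 (border 'a')
j=4 s[j]='b': k: 1→0; π[4]=0 (border '')
j=5 s[j]='b': π[5]=0 (border '')
j=6 s[j]='a': π[6]=1 (border 'a')
j=7 s[j]='a': π[7]=2 (border 'aa')
j=8 s[j]='a': k: 2→1; π[8]=2 (border 'aa')
j=9 s[j]='b': π[9]=3 (border 'aab')
j=10 s[j]='a': π[10]=4 (border 'aaba')
j=11 s[j]='b': π[11]=5 (border 'aabab')
j=12 s[j]='a': k: 5→0; π[12]=1 (border 'a')
j=13 s[j]='a': π[13]=2 (border 'aa')
j=14 s[j]='a': k: 2→1; π[14]=2 (border 'aa')
j=15 s[j]='b': π[15]=3 (border 'aab')
j=16 s[j]='b': k: 3→0; π[16]=0 (border '')
j=17 s[j]='a': π[17]=1 (border 'a')
j=18 s[j]='a': π[18]=2 (border 'aa')
j=19 s[j]='b': π[19]=3 (border 'aab')
j=20 s[j]='b': k: 3→0; π[20]=0 (border '')
j=21 s[j]='b': π[21]=0 (border '')
j=22 s[j]='b': π[22]=0 (border '')
j=23 s[j]='b': π[23]=0 (border '')
j=24 s[j]='b': π[24]=0 (border '')

[0, 1, 0, 1, 0, 0, 1, 2, 2, 3, 4, 5, 1, 2, 2, 3, 0, 1, 2, 3, 0, 0, 0, 0, 0]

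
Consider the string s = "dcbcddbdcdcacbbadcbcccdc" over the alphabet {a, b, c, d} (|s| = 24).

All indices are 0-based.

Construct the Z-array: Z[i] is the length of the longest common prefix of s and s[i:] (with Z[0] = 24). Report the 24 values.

[24, 0, 0, 0, 1, 1, 0, 2, 0, 2, 0, 0, 0, 0, 0, 0, 4, 0, 0, 0, 0, 0, 2, 0]

Z[0]=24
i=1: outside box; Z[1]=0
i=2: outside box; Z[2]=0
i=3: outside box; Z[3]=0
i=4: outside box; Z[4]=1 scan→box=[4,5)
i=5: outside box; Z[5]=1 scan→box=[5,6)
i=6: outside box; Z[6]=0
i=7: outside box; Z[7]=2 scan→box=[7,9)
i=8: min(r-i=1, Z[1]=0)=0; Z[8]=0
i=9: outside box; Z[9]=2 scan→box=[9,11)
i=10: min(r-i=1, Z[1]=0)=0; Z[10]=0
i=11: outside box; Z[11]=0
i=12: outside box; Z[12]=0
i=13: outside box; Z[13]=0
i=14: outside box; Z[14]=0
i=15: outside box; Z[15]=0
i=16: outside box; Z[16]=4 scan→box=[16,20)
i=17: min(r-i=3, Z[1]=0)=0; Z[17]=0
i=18: min(r-i=2, Z[2]=0)=0; Z[18]=0
i=19: min(r-i=1, Z[3]=0)=0; Z[19]=0
i=20: outside box; Z[20]=0
i=21: outside box; Z[21]=0
i=22: outside box; Z[22]=2 scan→box=[22,24)
i=23: min(r-i=1, Z[1]=0)=0; Z[23]=0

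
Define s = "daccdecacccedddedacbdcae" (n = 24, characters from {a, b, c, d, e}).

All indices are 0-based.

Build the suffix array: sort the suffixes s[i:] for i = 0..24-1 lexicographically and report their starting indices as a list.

[17, 7, 1, 22, 19, 6, 21, 18, 8, 2, 9, 3, 10, 16, 0, 20, 12, 13, 4, 14, 23, 5, 15, 11]

rank→(start, suffix):
  0 → (17, 'acbdcae')
  1 → (7, 'acccedddedacbdcae')
  2 → (1, 'accdecacccedddedacbdcae')
  3 → (22, 'ae')
  4 → (19, 'bdcae')
  5 → (6, 'cacccedddedacbdcae')
  6 → (21, 'cae')
  7 → (18, 'cbdcae')
  8 → (8, 'cccedddedacbdcae')
  9 → (2, 'ccdecacccedddedacbdcae')
  10 → (9, 'ccedddedacbdcae')
  11 → (3, 'cdecacccedddedacbdcae')
  12 → (10, 'cedddedacbdcae')
  13 → (16, 'dacbdcae')
  14 → (0, 'daccdecacccedddedacbdcae')
  15 → (20, 'dcae')
  16 → (12, 'dddedacbdcae')
  17 → (13, 'ddedacbdcae')
  18 → (4, 'decacccedddedacbdcae')
  19 → (14, 'dedacbdcae')
  20 → (23, 'e')
  21 → (5, 'ecacccedddedacbdcae')
  22 → (15, 'edacbdcae')
  23 → (11, 'edddedacbdcae')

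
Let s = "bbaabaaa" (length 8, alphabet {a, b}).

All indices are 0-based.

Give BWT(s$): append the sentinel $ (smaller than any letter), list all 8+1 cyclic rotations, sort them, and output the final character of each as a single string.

rank  rotation   last
    0  $bbaabaaa  a
    1  a$bbaabaa  a
    2  aa$bbaaba  a
    3  aaa$bbaab  b
    4  aabaaa$bb  b
    5  abaaa$bba  a
    6  baaa$bbaa  a
    7  baabaaa$b  b
    8  bbaabaaa$  $

aaabbaab$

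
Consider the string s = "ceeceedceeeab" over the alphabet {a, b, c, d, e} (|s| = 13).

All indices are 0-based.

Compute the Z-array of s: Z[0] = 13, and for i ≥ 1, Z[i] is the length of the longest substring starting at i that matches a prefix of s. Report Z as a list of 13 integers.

[13, 0, 0, 3, 0, 0, 0, 3, 0, 0, 0, 0, 0]

Z[0]=13
i=1: fresh scan; Z[1]=0
i=2: fresh scan; Z[2]=0
i=3: fresh scan; Z[3]=3 grow→box=[3,6)
i=4: min(r-i=2, Z[1]=0)=0; Z[4]=0
i=5: min(r-i=1, Z[2]=0)=0; Z[5]=0
i=6: fresh scan; Z[6]=0
i=7: fresh scan; Z[7]=3 grow→box=[7,10)
i=8: min(r-i=2, Z[1]=0)=0; Z[8]=0
i=9: min(r-i=1, Z[2]=0)=0; Z[9]=0
i=10: fresh scan; Z[10]=0
i=11: fresh scan; Z[11]=0
i=12: fresh scan; Z[12]=0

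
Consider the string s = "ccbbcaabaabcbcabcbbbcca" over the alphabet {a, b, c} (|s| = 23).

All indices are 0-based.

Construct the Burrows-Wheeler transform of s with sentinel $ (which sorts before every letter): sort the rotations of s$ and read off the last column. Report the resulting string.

rank  rotation                  last
    0  $ccbbcaabaabcbcabcbbbcca  a
    1  a$ccbbcaabaabcbcabcbbbcc  c
    2  aabaabcbcabcbbbcca$ccbbc  c
    3  aabcbcabcbbbcca$ccbbcaab  b
    4  abaabcbcabcbbbcca$ccbbca  a
    5  abcbbbcca$ccbbcaabaabcbc  c
    6  abcbcabcbbbcca$ccbbcaaba  a
    7  baabcbcabcbbbcca$ccbbcaa  a
    8  bbbcca$ccbbcaabaabcbcabc  c
    9  bbcaabaabcbcabcbbbcca$cc  c
   10  bbcca$ccbbcaabaabcbcabcb  b
   11  bcaabaabcbcabcbbbcca$ccb  b
   12  bcabcbbbcca$ccbbcaabaabc  c
   13  bcbbbcca$ccbbcaabaabcbca  a
   14  bcbcabcbbbcca$ccbbcaabaa  a
   15  bcca$ccbbcaabaabcbcabcbb  b
   16  ca$ccbbcaabaabcbcabcbbbc  c
   17  caabaabcbcabcbbbcca$ccbb  b
   18  cabcbbbcca$ccbbcaabaabcb  b
   19  cbbbcca$ccbbcaabaabcbcab  b
   20  cbbcaabaabcbcabcbbbcca$c  c
   21  cbcabcbbbcca$ccbbcaabaab  b
   22  cca$ccbbcaabaabcbcabcbbb  b
   23  ccbbcaabaabcbcabcbbbcca$  $

accbacaaccbbcaabcbbbcbb$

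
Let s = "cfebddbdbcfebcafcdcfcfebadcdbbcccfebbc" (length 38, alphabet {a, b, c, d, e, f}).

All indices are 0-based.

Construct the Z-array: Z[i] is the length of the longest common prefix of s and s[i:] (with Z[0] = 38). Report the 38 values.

[38, 0, 0, 0, 0, 0, 0, 0, 0, 4, 0, 0, 0, 1, 0, 0, 1, 0, 2, 0, 4, 0, 0, 0, 0, 0, 1, 0, 0, 0, 1, 1, 4, 0, 0, 0, 0, 1]

Z[0]=38
i=1: fresh scan; Z[1]=0
i=2: fresh scan; Z[2]=0
i=3: fresh scan; Z[3]=0
i=4: fresh scan; Z[4]=0
i=5: fresh scan; Z[5]=0
i=6: fresh scan; Z[6]=0
i=7: fresh scan; Z[7]=0
i=8: fresh scan; Z[8]=0
i=9: fresh scan; Z[9]=4 grow→box=[9,13)
i=10: min(r-i=3, Z[1]=0)=0; Z[10]=0
i=11: min(r-i=2, Z[2]=0)=0; Z[11]=0
i=12: min(r-i=1, Z[3]=0)=0; Z[12]=0
i=13: fresh scan; Z[13]=1 grow→box=[13,14)
i=14: fresh scan; Z[14]=0
i=15: fresh scan; Z[15]=0
i=16: fresh scan; Z[16]=1 grow→box=[16,17)
i=17: fresh scan; Z[17]=0
i=18: fresh scan; Z[18]=2 grow→box=[18,20)
i=19: min(r-i=1, Z[1]=0)=0; Z[19]=0
i=20: fresh scan; Z[20]=4 grow→box=[20,24)
i=21: min(r-i=3, Z[1]=0)=0; Z[21]=0
i=22: min(r-i=2, Z[2]=0)=0; Z[22]=0
i=23: min(r-i=1, Z[3]=0)=0; Z[23]=0
i=24: fresh scan; Z[24]=0
i=25: fresh scan; Z[25]=0
i=26: fresh scan; Z[26]=1 grow→box=[26,27)
i=27: fresh scan; Z[27]=0
i=28: fresh scan; Z[28]=0
i=29: fresh scan; Z[29]=0
i=30: fresh scan; Z[30]=1 grow→box=[30,31)
i=31: fresh scan; Z[31]=1 grow→box=[31,32)
i=32: fresh scan; Z[32]=4 grow→box=[32,36)
i=33: min(r-i=3, Z[1]=0)=0; Z[33]=0
i=34: min(r-i=2, Z[2]=0)=0; Z[34]=0
i=35: min(r-i=1, Z[3]=0)=0; Z[35]=0
i=36: fresh scan; Z[36]=0
i=37: fresh scan; Z[37]=1 grow→box=[37,38)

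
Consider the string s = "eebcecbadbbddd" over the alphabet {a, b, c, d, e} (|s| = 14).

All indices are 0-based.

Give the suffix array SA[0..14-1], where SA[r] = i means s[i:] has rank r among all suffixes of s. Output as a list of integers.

[7, 6, 9, 2, 10, 5, 3, 13, 8, 12, 11, 1, 4, 0]

rank→(start, suffix):
  0 → (7, 'adbbddd')
  1 → (6, 'badbbddd')
  2 → (9, 'bbddd')
  3 → (2, 'bcecbadbbddd')
  4 → (10, 'bddd')
  5 → (5, 'cbadbbddd')
  6 → (3, 'cecbadbbddd')
  7 → (13, 'd')
  8 → (8, 'dbbddd')
  9 → (12, 'dd')
  10 → (11, 'ddd')
  11 → (1, 'ebcecbadbbddd')
  12 → (4, 'ecbadbbddd')
  13 → (0, 'eebcecbadbbddd')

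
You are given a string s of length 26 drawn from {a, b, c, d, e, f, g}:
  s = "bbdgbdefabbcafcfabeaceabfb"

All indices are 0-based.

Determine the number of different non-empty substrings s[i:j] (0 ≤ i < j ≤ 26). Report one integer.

325

sorted suffixes:
  #0 SA[0]=8  'abbcafcfabeaceabfb'
  #1 SA[1]=16  'abeaceabfb'
  #2 SA[2]=22  'abfb'
  #3 SA[3]=19  'aceabfb'
  #4 SA[4]=12  'afcfabeaceabfb'
  #5 SA[5]=25  'b'
  #6 SA[6]=9  'bbcafcfabeaceabfb'
  #7 SA[7]=0  'bbdgbdefabbcafcfabeaceabfb'
  #8 SA[8]=10  'bcafcfabeaceabfb'
  #9 SA[9]=4  'bdefabbcafcfabeaceabfb'
  #10 SA[10]=1  'bdgbdefabbcafcfabeaceabfb'
  #11 SA[11]=17  'beaceabfb'
  #12 SA[12]=23  'bfb'
  #13 SA[13]=11  'cafcfabeaceabfb'
  #14 SA[14]=20  'ceabfb'
  #15 SA[15]=14  'cfabeaceabfb'
  #16 SA[16]=5  'defabbcafcfabeaceabfb'
  #17 SA[17]=2  'dgbdefabbcafcfabeaceabfb'
  #18 SA[18]=21  'eabfb'
  #19 SA[19]=18  'eaceabfb'
  #20 SA[20]=6  'efabbcafcfabeaceabfb'
  #21 SA[21]=7  'fabbcafcfabeaceabfb'
  #22 SA[22]=15  'fabeaceabfb'
  #23 SA[23]=24  'fb'
  #24 SA[24]=13  'fcfabeaceabfb'
  #25 SA[25]=3  'gbdefabbcafcfabeaceabfb'

SA = [8, 16, 22, 19, 12, 25, 9, 0, 10, 4, 1, 17, 23, 11, 20, 14, 5, 2, 21, 18, 6, 7, 15, 24, 13, 3]
[i] adj suffixes → lcp
  [1] 8/16 → 2 ('ab')
  [2] 16/22 → 2 ('ab')
  [3] 22/19 → 1 ('a')
  [4] 19/12 → 1 ('a')
  [5] 12/25 → 0 ('')
  [6] 25/9 → 1 ('b')
  [7] 9/0 → 2 ('bb')
  [8] 0/10 → 1 ('b')
  [9] 10/4 → 1 ('b')
  [10] 4/1 → 2 ('bd')
  [11] 1/17 → 1 ('b')
  [12] 17/23 → 1 ('b')
  [13] 23/11 → 0 ('')
  [14] 11/20 → 1 ('c')
  [15] 20/14 → 1 ('c')
  [16] 14/5 → 0 ('')
  [17] 5/2 → 1 ('d')
  [18] 2/21 → 0 ('')
  [19] 21/18 → 2 ('ea')
  [20] 18/6 → 1 ('e')
  [21] 6/7 → 0 ('')
  [22] 7/15 → 3 ('fab')
  [23] 15/24 → 1 ('f')
  [24] 24/13 → 1 ('f')
  [25] 13/3 → 0 ('')

n(n+1)/2 = 26·27/2 = 351
Σ LCP = 0 + 2 + 2 + 1 + 1 + 0 + 1 + 2 + 1 + 1 + 2 + 1 + 1 + 0 + 1 + 1 + 0 + 1 + 0 + 2 + 1 + 0 + 3 + 1 + 1 + 0 = 26
distinct = 351 − 26 = 325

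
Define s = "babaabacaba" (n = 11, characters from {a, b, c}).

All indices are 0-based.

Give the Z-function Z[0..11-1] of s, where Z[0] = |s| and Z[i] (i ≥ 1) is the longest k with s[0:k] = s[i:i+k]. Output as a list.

[11, 0, 2, 0, 0, 2, 0, 0, 0, 2, 0]

Z[0]=11
i=1: outside box; Z[1]=0
i=2: outside box; Z[2]=2 extend→box=[2,4)
i=3: min(r-i=1, Z[1]=0)=0; Z[3]=0
i=4: outside box; Z[4]=0
i=5: outside box; Z[5]=2 extend→box=[5,7)
i=6: min(r-i=1, Z[1]=0)=0; Z[6]=0
i=7: outside box; Z[7]=0
i=8: outside box; Z[8]=0
i=9: outside box; Z[9]=2 extend→box=[9,11)
i=10: min(r-i=1, Z[1]=0)=0; Z[10]=0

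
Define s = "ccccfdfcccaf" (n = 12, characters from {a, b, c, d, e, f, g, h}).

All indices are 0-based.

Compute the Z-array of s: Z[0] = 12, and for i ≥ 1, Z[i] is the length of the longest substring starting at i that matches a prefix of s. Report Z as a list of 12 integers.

[12, 3, 2, 1, 0, 0, 0, 3, 2, 1, 0, 0]

Z[0]=12
i=1: i≥r, start 0; Z[1]=3 extend→box=[1,4)
i=2: min(r-i=2, Z[1]=3)=2; Z[2]=2
i=3: min(r-i=1, Z[2]=2)=1; Z[3]=1
i=4: i≥r, start 0; Z[4]=0
i=5: i≥r, start 0; Z[5]=0
i=6: i≥r, start 0; Z[6]=0
i=7: i≥r, start 0; Z[7]=3 extend→box=[7,10)
i=8: min(r-i=2, Z[1]=3)=2; Z[8]=2
i=9: min(r-i=1, Z[2]=2)=1; Z[9]=1
i=10: i≥r, start 0; Z[10]=0
i=11: i≥r, start 0; Z[11]=0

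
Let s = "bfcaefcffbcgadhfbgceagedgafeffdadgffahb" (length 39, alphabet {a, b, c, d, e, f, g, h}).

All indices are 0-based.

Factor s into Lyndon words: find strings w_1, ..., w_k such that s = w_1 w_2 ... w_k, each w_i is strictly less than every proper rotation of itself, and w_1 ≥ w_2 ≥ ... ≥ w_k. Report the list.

emit factor 1: 'bfc' (i=0, period=3)
emit factor 2: 'aefcffbcg' (i=3, period=9)
emit factor 3: 'adhfbgceagedgafeffd' (i=12, period=19)
emit factor 4: 'adgffahb' (i=31, period=8)

["bfc", "aefcffbcg", "adhfbgceagedgafeffd", "adgffahb"]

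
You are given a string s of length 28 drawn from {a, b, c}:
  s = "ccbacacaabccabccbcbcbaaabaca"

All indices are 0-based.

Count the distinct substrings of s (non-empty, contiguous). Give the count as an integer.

rank→(start, suffix):
  0 → (27, 'a')
  1 → (21, 'aaabaca')
  2 → (22, 'aabaca')
  3 → (7, 'aabccabccbcbcbaaabaca')
  4 → (23, 'abaca')
  5 → (8, 'abccabccbcbcbaaabaca')
  6 → (12, 'abccbcbcbaaabaca')
  7 → (25, 'aca')
  8 → (5, 'acaabccabccbcbcbaaabaca')
  9 → (3, 'acacaabccabccbcbcbaaabaca')
  10 → (20, 'baaabaca')
  11 → (24, 'baca')
  12 → (2, 'bacacaabccabccbcbcbaaabaca')
  13 → (18, 'bcbaaabaca')
  14 → (16, 'bcbcbaaabaca')
  15 → (9, 'bccabccbcbcbaaabaca')
  16 → (13, 'bccbcbcbaaabaca')
  17 → (26, 'ca')
  18 → (6, 'caabccabccbcbcbaaabaca')
  19 → (11, 'cabccbcbcbaaabaca')
  20 → (4, 'cacaabccabccbcbcbaaabaca')
  21 → (19, 'cbaaabaca')
  22 → (1, 'cbacacaabccabccbcbcbaaabaca')
  23 → (17, 'cbcbaaabaca')
  24 → (15, 'cbcbcbaaabaca')
  25 → (10, 'ccabccbcbcbaaabaca')
  26 → (0, 'ccbacacaabccabccbcbcbaaabaca')
  27 → (14, 'ccbcbcbaaabaca')

SA = [27, 21, 22, 7, 23, 8, 12, 25, 5, 3, 20, 24, 2, 18, 16, 9, 13, 26, 6, 11, 4, 19, 1, 17, 15, 10, 0, 14]
[i] adj suffixes → lcp
  [1] 27/21 → 1 ('a')
  [2] 21/22 → 2 ('aa')
  [3] 22/7 → 3 ('aab')
  [4] 7/23 → 1 ('a')
  [5] 23/8 → 2 ('ab')
  [6] 8/12 → 4 ('abcc')
  [7] 12/25 → 1 ('a')
  [8] 25/5 → 3 ('aca')
  [9] 5/3 → 3 ('aca')
  [10] 3/20 → 0 ('')
  [11] 20/24 → 2 ('ba')
  [12] 24/2 → 4 ('baca')
  [13] 2/18 → 1 ('b')
  [14] 18/16 → 3 ('bcb')
  [15] 16/9 → 2 ('bc')
  [16] 9/13 → 3 ('bcc')
  [17] 13/26 → 0 ('')
  [18] 26/6 → 2 ('ca')
  [19] 6/11 → 2 ('ca')
  [20] 11/4 → 2 ('ca')
  [21] 4/19 → 1 ('c')
  [22] 19/1 → 3 ('cba')
  [23] 1/17 → 2 ('cb')
  [24] 17/15 → 4 ('cbcb')
  [25] 15/10 → 1 ('c')
  [26] 10/0 → 2 ('cc')
  [27] 0/14 → 3 ('ccb')

n(n+1)/2 = 28·29/2 = 406
Σ LCP = 0 + 1 + 2 + 3 + 1 + 2 + 4 + 1 + 3 + 3 + 0 + 2 + 4 + 1 + 3 + 2 + 3 + 0 + 2 + 2 + 2 + 1 + 3 + 2 + 4 + 1 + 2 + 3 = 57
distinct = 406 − 57 = 349

349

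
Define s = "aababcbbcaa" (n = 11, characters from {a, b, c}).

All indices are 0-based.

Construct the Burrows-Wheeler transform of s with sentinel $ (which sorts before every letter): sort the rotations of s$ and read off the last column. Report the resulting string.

aac$abacbabb

rank  rotation      last
    0  $aababcbbcaa  a
    1  a$aababcbbca  a
    2  aa$aababcbbc  c
    3  aababcbbcaa$  $
    4  ababcbbcaa$a  a
    5  abcbbcaa$aab  b
    6  babcbbcaa$aa  a
    7  bbcaa$aababc  c
    8  bcaa$aababcb  b
    9  bcbbcaa$aaba  a
   10  caa$aababcbb  b
   11  cbbcaa$aabab  b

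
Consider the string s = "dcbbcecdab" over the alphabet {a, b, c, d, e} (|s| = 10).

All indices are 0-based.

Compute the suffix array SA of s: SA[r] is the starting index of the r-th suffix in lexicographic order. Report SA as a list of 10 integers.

[8, 9, 2, 3, 1, 6, 4, 7, 0, 5]

rank→(start, suffix):
  0 → (8, 'ab')
  1 → (9, 'b')
  2 → (2, 'bbcecdab')
  3 → (3, 'bcecdab')
  4 → (1, 'cbbcecdab')
  5 → (6, 'cdab')
  6 → (4, 'cecdab')
  7 → (7, 'dab')
  8 → (0, 'dcbbcecdab')
  9 → (5, 'ecdab')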